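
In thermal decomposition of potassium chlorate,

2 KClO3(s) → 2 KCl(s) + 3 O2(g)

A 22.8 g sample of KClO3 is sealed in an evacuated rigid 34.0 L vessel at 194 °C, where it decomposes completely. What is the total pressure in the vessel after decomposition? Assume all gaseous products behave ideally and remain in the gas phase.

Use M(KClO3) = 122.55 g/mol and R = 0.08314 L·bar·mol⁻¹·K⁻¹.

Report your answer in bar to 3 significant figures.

n(KClO3) = 22.8 / 122.55 = 0.1860 mol
n(gas produced) = (3/2) × 0.1860 = 0.2790 mol
P = nRT/V = 0.2790 × 0.08314 × 467.15 / 34.0 = 0.3187 bar

0.319 bar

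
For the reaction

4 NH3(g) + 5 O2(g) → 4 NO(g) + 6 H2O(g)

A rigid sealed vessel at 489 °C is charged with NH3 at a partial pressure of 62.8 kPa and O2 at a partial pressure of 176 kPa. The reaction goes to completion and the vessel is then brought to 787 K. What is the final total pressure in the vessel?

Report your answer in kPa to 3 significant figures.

Because the vessel is rigid and T is held at 489 °C, work the stoichiometry in partial pressures (P_i = n_iRT/V).
P(O2) required for 62.8 kPa of NH3 = (5/4) × 62.8 = 78.50 kPa; available 176 kPa, so NH3 is limiting.
P(O2) remaining = 176 − (5/4) × 62.8 = 97.50 kPa
P(gaseous products) = (4+6)/4 × 62.8 = 157.0 kPa
P_total at 489 °C = 97.50 + 157.0 = 254.5 kPa
Scaling to 787 K: P = 254.5 × 787/762.15 = 262.8 kPa

263 kPa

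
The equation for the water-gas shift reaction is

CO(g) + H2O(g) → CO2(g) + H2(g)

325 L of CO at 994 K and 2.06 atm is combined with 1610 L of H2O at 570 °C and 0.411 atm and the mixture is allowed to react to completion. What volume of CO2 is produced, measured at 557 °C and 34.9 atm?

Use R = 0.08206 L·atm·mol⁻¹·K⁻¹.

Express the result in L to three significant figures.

16.0 L

n(CO) = PV/RT = (2.06 × 325) / (0.08206 × 994) = 8.208 mol
n(H2O) = PV/RT = (0.411 × 1610) / (0.08206 × 843.15) = 9.564 mol
For 8.208 mol CO, stoichiometry requires (1/1) × 8.208 = 8.208 mol H2O; 9.564 mol is available, so CO is limiting.
n(CO2) = (1/1) × 8.208 = 8.208 mol
V(CO2) = nRT/P = 8.208 × 0.08206 × 830.15 / 34.9 = 16.02 L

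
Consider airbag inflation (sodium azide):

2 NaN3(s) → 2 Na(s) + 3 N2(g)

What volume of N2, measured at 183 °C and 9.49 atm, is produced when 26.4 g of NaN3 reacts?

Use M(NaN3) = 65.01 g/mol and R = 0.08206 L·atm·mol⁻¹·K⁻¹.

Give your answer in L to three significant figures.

n(NaN3) = 26.40 / 65.01 = 0.4061 mol
n(N2) = (3/2) × 0.4061 = 0.6092 mol
V = nRT/P = 0.6092 × 0.08206 × 456.15 / 9.49 = 2.403 L

2.40 L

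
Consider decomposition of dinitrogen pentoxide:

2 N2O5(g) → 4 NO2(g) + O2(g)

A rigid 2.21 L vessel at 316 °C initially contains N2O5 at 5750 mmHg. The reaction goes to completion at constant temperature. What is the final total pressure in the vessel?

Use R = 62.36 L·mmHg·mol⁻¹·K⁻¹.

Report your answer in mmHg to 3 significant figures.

14400 mmHg

Rigid vessel, constant T ⇒ P scales with total gas moles (2 → 5).
P_final = (5/2) × 5750 = 14380 mmHg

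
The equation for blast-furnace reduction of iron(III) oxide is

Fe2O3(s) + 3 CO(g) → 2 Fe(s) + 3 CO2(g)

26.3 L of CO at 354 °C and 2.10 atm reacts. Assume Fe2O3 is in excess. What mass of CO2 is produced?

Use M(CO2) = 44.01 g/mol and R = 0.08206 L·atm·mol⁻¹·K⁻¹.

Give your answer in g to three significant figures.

47.2 g

n(CO) = PV/RT = (2.10 × 26.3) / (0.08206 × 627.15) = 1.073 mol
n(CO2) = (3/3) × 1.073 = 1.073 mol
m(CO2) = 1.073 × 44.01 = 47.22 g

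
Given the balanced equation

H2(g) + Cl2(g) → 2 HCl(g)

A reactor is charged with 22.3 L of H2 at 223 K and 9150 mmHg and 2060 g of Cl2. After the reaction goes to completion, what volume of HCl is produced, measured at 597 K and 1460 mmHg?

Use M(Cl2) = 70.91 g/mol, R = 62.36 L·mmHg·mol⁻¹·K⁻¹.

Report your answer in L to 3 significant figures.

n(H2) = PV/RT = (9150 × 22.3) / (62.36 × 223) = 14.67 mol
n(Cl2) = 2060 / 70.91 = 29.05 mol
For 14.67 mol H2, stoichiometry requires (1/1) × 14.67 = 14.67 mol Cl2; 29.05 mol is available, so H2 is limiting.
n(HCl) = (2/1) × 14.67 = 29.34 mol
V(HCl) = nRT/P = 29.34 × 62.36 × 597 / 1460 = 748.1 L

748 L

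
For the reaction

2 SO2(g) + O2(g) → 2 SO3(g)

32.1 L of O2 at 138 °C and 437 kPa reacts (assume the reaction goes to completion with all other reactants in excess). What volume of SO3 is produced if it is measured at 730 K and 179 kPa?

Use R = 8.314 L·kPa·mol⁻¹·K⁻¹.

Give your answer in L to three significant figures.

n(O2) = PV/RT = (437 × 32.1) / (8.314 × 411.15) = 4.104 mol
n(SO3) = (2/1) × 4.104 = 8.208 mol
V = nRT/P = 8.208 × 8.314 × 730 / 179 = 278.3 L

278 L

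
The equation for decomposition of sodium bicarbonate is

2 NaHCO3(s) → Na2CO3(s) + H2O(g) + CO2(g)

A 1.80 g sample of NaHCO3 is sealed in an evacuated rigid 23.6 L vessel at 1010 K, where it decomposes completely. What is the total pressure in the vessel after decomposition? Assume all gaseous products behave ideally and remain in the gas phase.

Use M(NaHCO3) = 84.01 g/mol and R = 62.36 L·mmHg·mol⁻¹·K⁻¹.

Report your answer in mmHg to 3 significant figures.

57.2 mmHg

n(NaHCO3) = 1.80 / 84.01 = 0.02143 mol
n(gas produced) = (2/2) × 0.02143 = 0.02143 mol
P = nRT/V = 0.02143 × 62.36 × 1010 / 23.6 = 57.19 mmHg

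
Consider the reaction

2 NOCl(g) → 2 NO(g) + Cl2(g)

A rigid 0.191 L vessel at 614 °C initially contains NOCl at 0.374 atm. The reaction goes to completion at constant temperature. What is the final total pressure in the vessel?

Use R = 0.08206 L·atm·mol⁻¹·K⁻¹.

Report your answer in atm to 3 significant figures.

0.561 atm

Rigid vessel, constant T ⇒ P scales with total gas moles (2 → 3).
P_final = (3/2) × 0.374 = 0.5610 atm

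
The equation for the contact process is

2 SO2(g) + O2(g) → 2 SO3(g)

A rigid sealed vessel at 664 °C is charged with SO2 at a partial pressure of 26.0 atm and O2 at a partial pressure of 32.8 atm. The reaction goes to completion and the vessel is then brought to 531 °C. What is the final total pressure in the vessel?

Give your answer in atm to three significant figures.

At constant V, partial pressures at 664 °C are proportional to moles, so apply stoichiometry directly to pressures.
P(O2) required for 26.0 atm of SO2 = (1/2) × 26.0 = 13.00 atm; available 32.8 atm, so SO2 is limiting.
P(O2) remaining = 32.8 − (1/2) × 26.0 = 19.80 atm
P(gaseous products) = (2)/2 × 26.0 = 26.00 atm
P_total at 664 °C = 19.80 + 26.00 = 45.80 atm
Scaling to 531 °C: P = 45.80 × 804.15/937.15 = 39.30 atm

39.3 atm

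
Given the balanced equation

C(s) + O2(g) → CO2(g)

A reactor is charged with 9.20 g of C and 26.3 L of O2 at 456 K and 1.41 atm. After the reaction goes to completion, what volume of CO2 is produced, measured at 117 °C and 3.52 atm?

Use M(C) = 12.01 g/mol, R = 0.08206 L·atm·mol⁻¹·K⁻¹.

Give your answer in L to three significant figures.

n(C) = 9.20 / 12.01 = 0.7660 mol
n(O2) = PV/RT = (1.41 × 26.3) / (0.08206 × 456) = 0.9910 mol
For 0.7660 mol C, stoichiometry requires (1/1) × 0.7660 = 0.7660 mol O2; 0.9910 mol is available, so C is limiting.
n(CO2) = (1/1) × 0.7660 = 0.7660 mol
V(CO2) = nRT/P = 0.7660 × 0.08206 × 390.15 / 3.52 = 6.967 L

6.97 L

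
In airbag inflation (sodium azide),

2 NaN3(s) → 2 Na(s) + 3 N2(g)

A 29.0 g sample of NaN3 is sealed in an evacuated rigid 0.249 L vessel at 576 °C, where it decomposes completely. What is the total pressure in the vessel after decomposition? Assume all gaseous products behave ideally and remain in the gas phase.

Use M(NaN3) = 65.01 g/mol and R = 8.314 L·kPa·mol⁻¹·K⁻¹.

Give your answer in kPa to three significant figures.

19000 kPa

n(NaN3) = 29.0 / 65.01 = 0.4461 mol
n(gas produced) = (3/2) × 0.4461 = 0.6692 mol
P = nRT/V = 0.6692 × 8.314 × 849.15 / 0.249 = 18970 kPa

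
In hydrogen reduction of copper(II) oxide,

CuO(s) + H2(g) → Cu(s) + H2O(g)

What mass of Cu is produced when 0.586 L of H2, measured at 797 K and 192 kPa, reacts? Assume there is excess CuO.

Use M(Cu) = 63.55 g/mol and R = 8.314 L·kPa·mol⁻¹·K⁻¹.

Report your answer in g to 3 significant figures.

n(H2) = PV/RT = (192 × 0.586) / (8.314 × 797) = 0.01698 mol
n(Cu) = (1/1) × 0.01698 = 0.01698 mol
m(Cu) = 0.01698 × 63.55 = 1.079 g

1.08 g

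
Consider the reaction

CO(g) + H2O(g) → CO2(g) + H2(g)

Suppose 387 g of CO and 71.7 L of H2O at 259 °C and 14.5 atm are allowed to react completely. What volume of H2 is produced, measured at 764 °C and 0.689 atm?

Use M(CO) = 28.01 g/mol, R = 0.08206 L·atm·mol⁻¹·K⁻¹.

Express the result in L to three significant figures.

n(CO) = 387 / 28.01 = 13.82 mol
n(H2O) = PV/RT = (14.5 × 71.7) / (0.08206 × 532.15) = 23.81 mol
For 13.82 mol CO, stoichiometry requires (1/1) × 13.82 = 13.82 mol H2O; 23.81 mol is available, so CO is limiting.
n(H2) = (1/1) × 13.82 = 13.82 mol
V(H2) = nRT/P = 13.82 × 0.08206 × 1037.15 / 0.689 = 1707 L

1710 L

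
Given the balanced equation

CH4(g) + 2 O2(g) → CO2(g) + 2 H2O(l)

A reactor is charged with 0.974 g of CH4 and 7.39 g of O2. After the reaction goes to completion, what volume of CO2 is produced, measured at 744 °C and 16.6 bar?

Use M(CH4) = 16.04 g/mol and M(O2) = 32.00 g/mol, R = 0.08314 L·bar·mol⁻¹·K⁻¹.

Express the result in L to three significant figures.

0.309 L

n(CH4) = 0.974 / 16.04 = 0.06072 mol
n(O2) = 7.39 / 32.00 = 0.2309 mol
For 0.06072 mol CH4, stoichiometry requires (2/1) × 0.06072 = 0.1214 mol O2; 0.2309 mol is available, so CH4 is limiting.
n(CO2) = (1/1) × 0.06072 = 0.06072 mol
V(CO2) = nRT/P = 0.06072 × 0.08314 × 1017.15 / 16.6 = 0.3093 L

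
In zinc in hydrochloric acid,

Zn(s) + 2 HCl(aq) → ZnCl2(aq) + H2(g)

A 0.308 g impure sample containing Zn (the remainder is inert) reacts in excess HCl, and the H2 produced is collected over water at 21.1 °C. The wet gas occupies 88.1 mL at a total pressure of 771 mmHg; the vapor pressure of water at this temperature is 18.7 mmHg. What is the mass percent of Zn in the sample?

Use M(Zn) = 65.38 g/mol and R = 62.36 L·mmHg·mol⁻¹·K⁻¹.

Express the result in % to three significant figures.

76.7 %

P(H2) = 771 − 18.7 = 752.3 mmHg
n(H2) = PV/RT = (752.3 × 0.08810) / (62.36 × 294.25) = 0.003612 mol
n(Zn) = (1/1) × 0.003612 = 0.003612 mol
m(Zn) = 0.003612 × 65.38 = 0.2362 g
%Zn = 0.2362 / 0.308 × 100 = 76.69%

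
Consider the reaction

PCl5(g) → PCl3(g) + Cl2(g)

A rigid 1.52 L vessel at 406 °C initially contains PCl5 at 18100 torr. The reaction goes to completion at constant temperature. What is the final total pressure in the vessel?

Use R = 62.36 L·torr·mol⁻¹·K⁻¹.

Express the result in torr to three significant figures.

36200 torr

Since T and V are fixed, P_final/P_initial = n_final/n_initial = 2/1.
P_final = (2/1) × 18100 = 36200 torr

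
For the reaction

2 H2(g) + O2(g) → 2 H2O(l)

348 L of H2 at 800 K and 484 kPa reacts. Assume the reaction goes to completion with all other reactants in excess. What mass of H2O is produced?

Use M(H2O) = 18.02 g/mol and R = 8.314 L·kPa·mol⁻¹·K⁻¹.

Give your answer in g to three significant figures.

456 g

n(H2) = PV/RT = (484 × 348) / (8.314 × 800) = 25.32 mol
n(H2O) = (2/2) × 25.32 = 25.32 mol
m(H2O) = 25.32 × 18.02 = 456.3 g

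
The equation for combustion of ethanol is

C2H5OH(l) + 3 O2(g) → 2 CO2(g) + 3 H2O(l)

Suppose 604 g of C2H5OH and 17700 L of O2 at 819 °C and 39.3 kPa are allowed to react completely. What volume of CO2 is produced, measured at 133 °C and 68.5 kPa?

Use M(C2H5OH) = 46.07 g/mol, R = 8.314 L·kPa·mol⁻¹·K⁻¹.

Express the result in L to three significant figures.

n(C2H5OH) = 604 / 46.07 = 13.11 mol
n(O2) = PV/RT = (39.3 × 17700) / (8.314 × 1092.15) = 76.61 mol
For 13.11 mol C2H5OH, stoichiometry requires (3/1) × 13.11 = 39.33 mol O2; 76.61 mol is available, so C2H5OH is limiting.
n(CO2) = (2/1) × 13.11 = 26.22 mol
V(CO2) = nRT/P = 26.22 × 8.314 × 406.15 / 68.5 = 1293 L

1290 L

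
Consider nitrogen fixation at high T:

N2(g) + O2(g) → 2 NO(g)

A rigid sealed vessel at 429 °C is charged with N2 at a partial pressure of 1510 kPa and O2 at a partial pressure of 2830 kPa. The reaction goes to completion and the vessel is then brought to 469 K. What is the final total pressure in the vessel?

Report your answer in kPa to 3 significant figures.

2900 kPa

At constant V, partial pressures at 429 °C are proportional to moles, so apply stoichiometry directly to pressures.
P(O2) required for 1510 kPa of N2 = (1/1) × 1510 = 1510 kPa; available 2830 kPa, so N2 is limiting.
P(O2) remaining = 2830 − (1/1) × 1510 = 1320 kPa
P(gaseous products) = (2)/1 × 1510 = 3020 kPa
P_total at 429 °C = 1320 + 3020 = 4340 kPa
Scaling to 469 K: P = 4340 × 469/702.15 = 2899 kPa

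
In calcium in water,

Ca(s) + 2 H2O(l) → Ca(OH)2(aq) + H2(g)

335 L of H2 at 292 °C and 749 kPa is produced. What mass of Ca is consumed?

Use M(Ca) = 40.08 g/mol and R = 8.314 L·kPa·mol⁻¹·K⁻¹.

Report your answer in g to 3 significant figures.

n(H2) = PV/RT = (749 × 335) / (8.314 × 565.15) = 53.40 mol
n(Ca) = (1/1) × 53.40 = 53.40 mol
m(Ca) = 53.40 × 40.08 = 2140 g

2140 g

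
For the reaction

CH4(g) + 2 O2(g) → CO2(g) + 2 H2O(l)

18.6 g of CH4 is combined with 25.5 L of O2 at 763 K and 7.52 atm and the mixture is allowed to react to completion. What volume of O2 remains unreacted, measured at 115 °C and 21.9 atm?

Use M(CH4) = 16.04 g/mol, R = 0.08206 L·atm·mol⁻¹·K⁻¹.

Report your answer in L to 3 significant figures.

1.08 L

n(CH4) = 18.6 / 16.04 = 1.160 mol
n(O2) = PV/RT = (7.52 × 25.5) / (0.08206 × 763) = 3.063 mol
For 1.160 mol CH4, stoichiometry requires (2/1) × 1.160 = 2.320 mol O2; 3.063 mol is available, so CH4 is limiting.
n(O2) consumed = (2/1) × 1.160 = 2.320 mol; remaining = 3.063 − 2.320 = 0.7430 mol
V(O2) = nRT/P = 0.7430 × 0.08206 × 388.15 / 21.9 = 1.081 L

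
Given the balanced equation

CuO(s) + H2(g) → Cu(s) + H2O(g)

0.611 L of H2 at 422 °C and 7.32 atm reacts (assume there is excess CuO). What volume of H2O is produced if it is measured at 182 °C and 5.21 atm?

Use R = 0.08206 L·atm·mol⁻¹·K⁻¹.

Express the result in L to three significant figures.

0.562 L

n(H2) = PV/RT = (7.32 × 0.611) / (0.08206 × 695.15) = 0.07840 mol
n(H2O) = (1/1) × 0.07840 = 0.07840 mol
V = nRT/P = 0.07840 × 0.08206 × 455.15 / 5.21 = 0.5620 L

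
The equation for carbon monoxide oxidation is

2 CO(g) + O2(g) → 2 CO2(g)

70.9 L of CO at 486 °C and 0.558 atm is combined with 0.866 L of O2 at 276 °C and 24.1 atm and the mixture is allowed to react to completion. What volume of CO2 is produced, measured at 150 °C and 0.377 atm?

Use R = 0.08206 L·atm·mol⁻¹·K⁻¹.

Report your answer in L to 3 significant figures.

58.5 L

n(CO) = PV/RT = (0.558 × 70.9) / (0.08206 × 759.15) = 0.6351 mol
n(O2) = PV/RT = (24.1 × 0.866) / (0.08206 × 549.15) = 0.4631 mol
For 0.6351 mol CO, stoichiometry requires (1/2) × 0.6351 = 0.3175 mol O2; 0.4631 mol is available, so CO is limiting.
n(CO2) = (2/2) × 0.6351 = 0.6351 mol
V(CO2) = nRT/P = 0.6351 × 0.08206 × 423.15 / 0.377 = 58.50 L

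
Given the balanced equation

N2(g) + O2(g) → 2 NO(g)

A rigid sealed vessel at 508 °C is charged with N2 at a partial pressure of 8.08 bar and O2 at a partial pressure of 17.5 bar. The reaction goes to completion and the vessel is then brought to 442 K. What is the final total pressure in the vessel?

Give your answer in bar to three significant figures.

With V and T fixed, P_i ∝ n_i, so the mole ratios apply directly to partial pressures at 508 °C.
P(O2) required for 8.08 bar of N2 = (1/1) × 8.08 = 8.080 bar; available 17.5 bar, so N2 is limiting.
P(O2) remaining = 17.5 − (1/1) × 8.08 = 9.420 bar
P(gaseous products) = (2)/1 × 8.08 = 16.16 bar
P_total at 508 °C = 9.420 + 16.16 = 25.58 bar
Scaling to 442 K: P = 25.58 × 442/781.15 = 14.47 bar

14.5 bar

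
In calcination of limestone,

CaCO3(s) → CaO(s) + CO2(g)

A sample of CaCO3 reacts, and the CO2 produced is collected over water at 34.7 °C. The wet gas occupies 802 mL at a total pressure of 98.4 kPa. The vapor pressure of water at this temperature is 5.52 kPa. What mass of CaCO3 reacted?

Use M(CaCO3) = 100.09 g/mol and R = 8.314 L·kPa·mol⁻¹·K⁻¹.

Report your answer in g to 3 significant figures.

P(CO2) = 98.4 − 5.52 = 92.88 kPa
n(CO2) = PV/RT = (92.88 × 0.8020) / (8.314 × 307.85) = 0.02910 mol
n(CaCO3) = (1/1) × 0.02910 = 0.02910 mol
m(CaCO3) = 0.02910 × 100.09 = 2.913 g

2.91 g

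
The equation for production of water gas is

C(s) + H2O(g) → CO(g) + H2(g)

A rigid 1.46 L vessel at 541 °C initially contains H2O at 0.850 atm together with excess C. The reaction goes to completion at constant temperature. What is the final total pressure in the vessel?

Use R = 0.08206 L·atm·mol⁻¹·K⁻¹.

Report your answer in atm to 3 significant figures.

Since T and V are fixed, P_final/P_initial = n_final/n_initial = 2/1.
P_final = (2/1) × 0.850 = 1.700 atm

1.70 atm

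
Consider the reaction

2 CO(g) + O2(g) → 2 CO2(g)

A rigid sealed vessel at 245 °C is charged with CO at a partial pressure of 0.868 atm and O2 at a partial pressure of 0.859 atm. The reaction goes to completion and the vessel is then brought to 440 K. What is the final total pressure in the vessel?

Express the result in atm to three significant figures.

Because the vessel is rigid and T is held at 245 °C, work the stoichiometry in partial pressures (P_i = n_iRT/V).
P(O2) required for 0.868 atm of CO = (1/2) × 0.868 = 0.4340 atm; available 0.859 atm, so CO is limiting.
P(O2) remaining = 0.859 − (1/2) × 0.868 = 0.4250 atm
P(gaseous products) = (2)/2 × 0.868 = 0.8680 atm
P_total at 245 °C = 0.4250 + 0.8680 = 1.293 atm
Scaling to 440 K: P = 1.293 × 440/518.15 = 1.098 atm

1.10 atm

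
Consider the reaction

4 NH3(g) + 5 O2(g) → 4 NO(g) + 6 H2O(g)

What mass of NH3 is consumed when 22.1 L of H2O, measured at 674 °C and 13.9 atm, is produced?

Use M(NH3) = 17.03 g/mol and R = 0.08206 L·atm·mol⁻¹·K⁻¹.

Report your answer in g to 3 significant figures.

n(H2O) = PV/RT = (13.9 × 22.1) / (0.08206 × 947.15) = 3.952 mol
n(NH3) = (4/6) × 3.952 = 2.635 mol
m(NH3) = 2.635 × 17.03 = 44.87 g

44.9 g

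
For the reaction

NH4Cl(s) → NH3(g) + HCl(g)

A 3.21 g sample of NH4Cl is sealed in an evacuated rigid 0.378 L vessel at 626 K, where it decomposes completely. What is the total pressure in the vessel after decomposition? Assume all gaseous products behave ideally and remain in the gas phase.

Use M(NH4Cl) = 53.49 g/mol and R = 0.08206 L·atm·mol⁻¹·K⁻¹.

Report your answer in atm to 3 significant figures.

16.3 atm

n(NH4Cl) = 3.21 / 53.49 = 0.06001 mol
n(gas produced) = (2/1) × 0.06001 = 0.1200 mol
P = nRT/V = 0.1200 × 0.08206 × 626 / 0.378 = 16.31 atm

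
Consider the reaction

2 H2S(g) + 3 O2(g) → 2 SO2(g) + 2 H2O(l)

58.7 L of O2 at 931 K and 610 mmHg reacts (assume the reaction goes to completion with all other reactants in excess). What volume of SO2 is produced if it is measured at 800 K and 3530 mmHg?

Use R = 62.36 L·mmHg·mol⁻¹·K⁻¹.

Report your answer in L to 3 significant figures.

5.81 L

n(O2) = PV/RT = (610 × 58.7) / (62.36 × 931) = 0.6168 mol
n(SO2) = (2/3) × 0.6168 = 0.4112 mol
V = nRT/P = 0.4112 × 62.36 × 800 / 3530 = 5.811 L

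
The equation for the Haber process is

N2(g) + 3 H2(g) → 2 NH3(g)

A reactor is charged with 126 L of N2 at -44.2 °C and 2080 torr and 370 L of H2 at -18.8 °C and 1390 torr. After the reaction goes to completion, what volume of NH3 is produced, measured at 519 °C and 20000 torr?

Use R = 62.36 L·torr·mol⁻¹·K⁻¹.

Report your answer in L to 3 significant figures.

53.4 L

n(N2) = PV/RT = (2080 × 126) / (62.36 × 228.95) = 18.36 mol
n(H2) = PV/RT = (1390 × 370) / (62.36 × 254.35) = 32.42 mol
For 18.36 mol N2, stoichiometry requires (3/1) × 18.36 = 55.08 mol H2; 32.42 mol is available, so H2 is limiting.
n(NH3) = (2/3) × 32.42 = 21.61 mol
V(NH3) = nRT/P = 21.61 × 62.36 × 792.15 / 20000 = 53.38 L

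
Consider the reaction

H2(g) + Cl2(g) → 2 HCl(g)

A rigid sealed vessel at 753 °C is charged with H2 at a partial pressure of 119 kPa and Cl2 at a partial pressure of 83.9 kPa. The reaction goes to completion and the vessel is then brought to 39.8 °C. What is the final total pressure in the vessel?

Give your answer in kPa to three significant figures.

61.9 kPa

Because the vessel is rigid and T is held at 753 °C, work the stoichiometry in partial pressures (P_i = n_iRT/V).
P(Cl2) required for 119 kPa of H2 = (1/1) × 119 = 119.0 kPa; available 83.9 kPa, so Cl2 is limiting.
P(H2) remaining = 119 − (1/1) × 83.9 = 35.10 kPa
P(gaseous products) = (2)/1 × 83.9 = 167.8 kPa
P_total at 753 °C = 35.10 + 167.8 = 202.9 kPa
Scaling to 39.8 °C: P = 202.9 × 312.95/1026.15 = 61.88 kPa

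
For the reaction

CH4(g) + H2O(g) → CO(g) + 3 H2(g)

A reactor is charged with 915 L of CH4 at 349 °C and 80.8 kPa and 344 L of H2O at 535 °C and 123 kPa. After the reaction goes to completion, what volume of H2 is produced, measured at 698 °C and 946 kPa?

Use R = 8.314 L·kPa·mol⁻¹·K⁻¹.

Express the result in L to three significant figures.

161 L

n(CH4) = PV/RT = (80.8 × 915) / (8.314 × 622.15) = 14.29 mol
n(H2O) = PV/RT = (123 × 344) / (8.314 × 808.15) = 6.297 mol
For 14.29 mol CH4, stoichiometry requires (1/1) × 14.29 = 14.29 mol H2O; 6.297 mol is available, so H2O is limiting.
n(H2) = (3/1) × 6.297 = 18.89 mol
V(H2) = nRT/P = 18.89 × 8.314 × 971.15 / 946 = 161.2 L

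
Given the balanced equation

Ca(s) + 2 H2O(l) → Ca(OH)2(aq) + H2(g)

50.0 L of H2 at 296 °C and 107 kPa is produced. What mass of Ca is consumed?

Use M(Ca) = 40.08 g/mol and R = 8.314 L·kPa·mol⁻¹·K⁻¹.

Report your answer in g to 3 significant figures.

n(H2) = PV/RT = (107 × 50.0) / (8.314 × 569.15) = 1.131 mol
n(Ca) = (1/1) × 1.131 = 1.131 mol
m(Ca) = 1.131 × 40.08 = 45.33 g

45.3 g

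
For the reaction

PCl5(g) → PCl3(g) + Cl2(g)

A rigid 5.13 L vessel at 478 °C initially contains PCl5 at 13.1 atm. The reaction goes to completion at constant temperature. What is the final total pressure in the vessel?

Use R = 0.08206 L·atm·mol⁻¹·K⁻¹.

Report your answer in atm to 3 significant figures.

Since T and V are fixed, P_final/P_initial = n_final/n_initial = 2/1.
P_final = (2/1) × 13.1 = 26.20 atm

26.2 atm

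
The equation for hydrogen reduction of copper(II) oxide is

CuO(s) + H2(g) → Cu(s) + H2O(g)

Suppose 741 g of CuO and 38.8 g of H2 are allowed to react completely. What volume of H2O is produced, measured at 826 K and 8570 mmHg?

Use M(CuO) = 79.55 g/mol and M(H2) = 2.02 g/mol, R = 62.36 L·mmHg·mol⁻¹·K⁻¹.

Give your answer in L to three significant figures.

n(CuO) = 741 / 79.55 = 9.315 mol
n(H2) = 38.8 / 2.02 = 19.21 mol
For 9.315 mol CuO, stoichiometry requires (1/1) × 9.315 = 9.315 mol H2; 19.21 mol is available, so CuO is limiting.
n(H2O) = (1/1) × 9.315 = 9.315 mol
V(H2O) = nRT/P = 9.315 × 62.36 × 826 / 8570 = 55.99 L

56.0 L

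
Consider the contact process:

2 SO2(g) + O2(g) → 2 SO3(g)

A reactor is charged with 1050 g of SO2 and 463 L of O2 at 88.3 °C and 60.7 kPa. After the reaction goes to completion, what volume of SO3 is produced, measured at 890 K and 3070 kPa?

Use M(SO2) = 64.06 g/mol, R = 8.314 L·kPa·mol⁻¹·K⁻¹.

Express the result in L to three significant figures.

39.5 L

n(SO2) = 1050 / 64.06 = 16.39 mol
n(O2) = PV/RT = (60.7 × 463) / (8.314 × 361.45) = 9.352 mol
For 16.39 mol SO2, stoichiometry requires (1/2) × 16.39 = 8.195 mol O2; 9.352 mol is available, so SO2 is limiting.
n(SO3) = (2/2) × 16.39 = 16.39 mol
V(SO3) = nRT/P = 16.39 × 8.314 × 890 / 3070 = 39.50 L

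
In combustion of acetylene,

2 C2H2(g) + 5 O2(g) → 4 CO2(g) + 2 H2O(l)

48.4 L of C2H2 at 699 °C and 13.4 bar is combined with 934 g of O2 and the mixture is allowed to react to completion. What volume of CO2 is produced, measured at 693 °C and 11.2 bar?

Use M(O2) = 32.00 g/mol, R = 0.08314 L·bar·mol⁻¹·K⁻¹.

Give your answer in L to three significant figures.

n(C2H2) = PV/RT = (13.4 × 48.4) / (0.08314 × 972.15) = 8.024 mol
n(O2) = 934 / 32.00 = 29.19 mol
For 8.024 mol C2H2, stoichiometry requires (5/2) × 8.024 = 20.06 mol O2; 29.19 mol is available, so C2H2 is limiting.
n(CO2) = (4/2) × 8.024 = 16.05 mol
V(CO2) = nRT/P = 16.05 × 0.08314 × 966.15 / 11.2 = 115.1 L

115 L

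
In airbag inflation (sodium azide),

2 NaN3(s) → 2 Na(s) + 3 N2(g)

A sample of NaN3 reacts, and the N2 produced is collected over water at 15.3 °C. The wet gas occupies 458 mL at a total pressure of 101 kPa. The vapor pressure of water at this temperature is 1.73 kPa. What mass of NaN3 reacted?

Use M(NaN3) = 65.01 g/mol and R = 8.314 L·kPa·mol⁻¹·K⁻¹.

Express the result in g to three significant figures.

P(N2) = 101 − 1.73 = 99.27 kPa
n(N2) = PV/RT = (99.27 × 0.4580) / (8.314 × 288.45) = 0.01896 mol
n(NaN3) = (2/3) × 0.01896 = 0.01264 mol
m(NaN3) = 0.01264 × 65.01 = 0.8217 g

0.822 g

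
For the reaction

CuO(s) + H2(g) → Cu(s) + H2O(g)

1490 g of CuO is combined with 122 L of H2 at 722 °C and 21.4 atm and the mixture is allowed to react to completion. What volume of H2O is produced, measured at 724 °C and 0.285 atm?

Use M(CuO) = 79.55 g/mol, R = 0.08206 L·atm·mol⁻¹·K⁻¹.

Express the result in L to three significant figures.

n(CuO) = 1490 / 79.55 = 18.73 mol
n(H2) = PV/RT = (21.4 × 122) / (0.08206 × 995.15) = 31.97 mol
For 18.73 mol CuO, stoichiometry requires (1/1) × 18.73 = 18.73 mol H2; 31.97 mol is available, so CuO is limiting.
n(H2O) = (1/1) × 18.73 = 18.73 mol
V(H2O) = nRT/P = 18.73 × 0.08206 × 997.15 / 0.285 = 5378 L

5380 L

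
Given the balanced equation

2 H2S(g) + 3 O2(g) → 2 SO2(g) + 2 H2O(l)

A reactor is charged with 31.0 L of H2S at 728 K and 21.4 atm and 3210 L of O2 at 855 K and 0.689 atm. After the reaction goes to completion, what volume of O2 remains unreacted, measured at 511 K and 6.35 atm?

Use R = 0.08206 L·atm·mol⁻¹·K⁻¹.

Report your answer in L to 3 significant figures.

n(H2S) = PV/RT = (21.4 × 31.0) / (0.08206 × 728) = 11.10 mol
n(O2) = PV/RT = (0.689 × 3210) / (0.08206 × 855) = 31.52 mol
For 11.10 mol H2S, stoichiometry requires (3/2) × 11.10 = 16.65 mol O2; 31.52 mol is available, so H2S is limiting.
n(O2) consumed = (3/2) × 11.10 = 16.65 mol; remaining = 31.52 − 16.65 = 14.87 mol
V(O2) = nRT/P = 14.87 × 0.08206 × 511 / 6.35 = 98.20 L

98.2 L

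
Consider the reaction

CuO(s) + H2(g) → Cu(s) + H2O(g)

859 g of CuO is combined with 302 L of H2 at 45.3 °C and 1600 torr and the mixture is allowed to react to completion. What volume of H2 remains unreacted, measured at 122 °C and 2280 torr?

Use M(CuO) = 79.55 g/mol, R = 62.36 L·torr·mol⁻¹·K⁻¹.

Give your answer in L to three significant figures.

146 L

n(CuO) = 859 / 79.55 = 10.80 mol
n(H2) = PV/RT = (1600 × 302) / (62.36 × 318.45) = 24.33 mol
For 10.80 mol CuO, stoichiometry requires (1/1) × 10.80 = 10.80 mol H2; 24.33 mol is available, so CuO is limiting.
n(H2) consumed = (1/1) × 10.80 = 10.80 mol; remaining = 24.33 − 10.80 = 13.53 mol
V(H2) = nRT/P = 13.53 × 62.36 × 395.15 / 2280 = 146.2 L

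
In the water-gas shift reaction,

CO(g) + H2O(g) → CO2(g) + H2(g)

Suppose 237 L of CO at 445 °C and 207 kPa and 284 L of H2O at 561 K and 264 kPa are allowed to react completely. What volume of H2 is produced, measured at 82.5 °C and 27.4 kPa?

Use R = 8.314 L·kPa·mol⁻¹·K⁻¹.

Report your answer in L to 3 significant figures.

887 L

n(CO) = PV/RT = (207 × 237) / (8.314 × 718.15) = 8.217 mol
n(H2O) = PV/RT = (264 × 284) / (8.314 × 561) = 16.07 mol
For 8.217 mol CO, stoichiometry requires (1/1) × 8.217 = 8.217 mol H2O; 16.07 mol is available, so CO is limiting.
n(H2) = (1/1) × 8.217 = 8.217 mol
V(H2) = nRT/P = 8.217 × 8.314 × 355.65 / 27.4 = 886.7 L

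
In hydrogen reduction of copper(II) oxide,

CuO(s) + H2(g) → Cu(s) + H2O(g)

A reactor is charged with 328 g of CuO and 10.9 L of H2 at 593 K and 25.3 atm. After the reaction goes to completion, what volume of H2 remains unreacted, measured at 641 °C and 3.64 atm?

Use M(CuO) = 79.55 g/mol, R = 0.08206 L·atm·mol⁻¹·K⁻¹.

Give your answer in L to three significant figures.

31.8 L

n(CuO) = 328 / 79.55 = 4.123 mol
n(H2) = PV/RT = (25.3 × 10.9) / (0.08206 × 593) = 5.667 mol
For 4.123 mol CuO, stoichiometry requires (1/1) × 4.123 = 4.123 mol H2; 5.667 mol is available, so CuO is limiting.
n(H2) consumed = (1/1) × 4.123 = 4.123 mol; remaining = 5.667 − 4.123 = 1.544 mol
V(H2) = nRT/P = 1.544 × 0.08206 × 914.15 / 3.64 = 31.82 L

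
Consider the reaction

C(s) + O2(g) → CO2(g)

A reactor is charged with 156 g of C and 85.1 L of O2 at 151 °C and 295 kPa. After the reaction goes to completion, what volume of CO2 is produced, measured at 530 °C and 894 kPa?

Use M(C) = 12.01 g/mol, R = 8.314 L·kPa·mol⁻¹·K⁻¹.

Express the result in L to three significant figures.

n(C) = 156 / 12.01 = 12.99 mol
n(O2) = PV/RT = (295 × 85.1) / (8.314 × 424.15) = 7.119 mol
For 12.99 mol C, stoichiometry requires (1/1) × 12.99 = 12.99 mol O2; 7.119 mol is available, so O2 is limiting.
n(CO2) = (1/1) × 7.119 = 7.119 mol
V(CO2) = nRT/P = 7.119 × 8.314 × 803.15 / 894 = 53.17 L

53.2 L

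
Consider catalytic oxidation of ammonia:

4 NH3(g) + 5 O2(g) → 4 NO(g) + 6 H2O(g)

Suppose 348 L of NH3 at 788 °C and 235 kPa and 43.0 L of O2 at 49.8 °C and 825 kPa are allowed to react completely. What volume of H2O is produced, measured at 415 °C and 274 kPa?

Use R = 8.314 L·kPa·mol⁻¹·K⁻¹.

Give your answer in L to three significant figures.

n(NH3) = PV/RT = (235 × 348) / (8.314 × 1061.15) = 9.270 mol
n(O2) = PV/RT = (825 × 43.0) / (8.314 × 322.95) = 13.21 mol
For 9.270 mol NH3, stoichiometry requires (5/4) × 9.270 = 11.59 mol O2; 13.21 mol is available, so NH3 is limiting.
n(H2O) = (6/4) × 9.270 = 13.90 mol
V(H2O) = nRT/P = 13.90 × 8.314 × 688.15 / 274 = 290.2 L

290 L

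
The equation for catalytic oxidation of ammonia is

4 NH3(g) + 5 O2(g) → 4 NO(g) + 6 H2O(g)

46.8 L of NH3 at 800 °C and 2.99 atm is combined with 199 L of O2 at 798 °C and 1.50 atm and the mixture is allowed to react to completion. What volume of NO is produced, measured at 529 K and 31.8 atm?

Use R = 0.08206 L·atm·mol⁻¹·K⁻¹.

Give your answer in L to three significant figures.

n(NH3) = PV/RT = (2.99 × 46.8) / (0.08206 × 1073.15) = 1.589 mol
n(O2) = PV/RT = (1.50 × 199) / (0.08206 × 1071.15) = 3.396 mol
For 1.589 mol NH3, stoichiometry requires (5/4) × 1.589 = 1.986 mol O2; 3.396 mol is available, so NH3 is limiting.
n(NO) = (4/4) × 1.589 = 1.589 mol
V(NO) = nRT/P = 1.589 × 0.08206 × 529 / 31.8 = 2.169 L

2.17 L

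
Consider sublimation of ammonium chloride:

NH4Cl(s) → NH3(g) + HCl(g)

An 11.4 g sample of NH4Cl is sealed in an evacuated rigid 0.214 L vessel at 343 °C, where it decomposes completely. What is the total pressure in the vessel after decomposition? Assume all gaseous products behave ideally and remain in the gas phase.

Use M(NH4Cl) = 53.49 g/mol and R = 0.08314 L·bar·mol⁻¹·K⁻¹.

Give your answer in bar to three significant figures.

n(NH4Cl) = 11.4 / 53.49 = 0.2131 mol
n(gas produced) = (2/1) × 0.2131 = 0.4262 mol
P = nRT/V = 0.4262 × 0.08314 × 616.15 / 0.214 = 102.0 bar

102 bar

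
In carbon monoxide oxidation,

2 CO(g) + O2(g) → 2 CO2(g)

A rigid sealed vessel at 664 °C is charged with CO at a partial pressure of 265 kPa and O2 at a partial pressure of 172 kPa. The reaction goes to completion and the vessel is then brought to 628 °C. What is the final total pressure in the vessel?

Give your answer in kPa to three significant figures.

293 kPa

At constant V, partial pressures at 664 °C are proportional to moles, so apply stoichiometry directly to pressures.
P(O2) required for 265 kPa of CO = (1/2) × 265 = 132.5 kPa; available 172 kPa, so CO is limiting.
P(O2) remaining = 172 − (1/2) × 265 = 39.50 kPa
P(gaseous products) = (2)/2 × 265 = 265.0 kPa
P_total at 664 °C = 39.50 + 265.0 = 304.5 kPa
Scaling to 628 °C: P = 304.5 × 901.15/937.15 = 292.8 kPa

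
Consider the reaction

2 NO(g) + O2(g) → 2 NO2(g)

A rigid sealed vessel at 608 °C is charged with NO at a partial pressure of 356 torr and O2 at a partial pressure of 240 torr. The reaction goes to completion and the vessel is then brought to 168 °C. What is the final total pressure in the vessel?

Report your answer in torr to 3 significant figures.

209 torr

At constant V, partial pressures at 608 °C are proportional to moles, so apply stoichiometry directly to pressures.
P(O2) required for 356 torr of NO = (1/2) × 356 = 178.0 torr; available 240 torr, so NO is limiting.
P(O2) remaining = 240 − (1/2) × 356 = 62.00 torr
P(gaseous products) = (2)/2 × 356 = 356.0 torr
P_total at 608 °C = 62.00 + 356.0 = 418.0 torr
Scaling to 168 °C: P = 418.0 × 441.15/881.15 = 209.3 torr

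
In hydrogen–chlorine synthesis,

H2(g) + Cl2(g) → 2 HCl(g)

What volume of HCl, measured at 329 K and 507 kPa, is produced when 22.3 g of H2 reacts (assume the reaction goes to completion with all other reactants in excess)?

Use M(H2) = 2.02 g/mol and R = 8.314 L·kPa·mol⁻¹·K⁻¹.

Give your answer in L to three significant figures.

n(H2) = 22.30 / 2.02 = 11.04 mol
n(HCl) = (2/1) × 11.04 = 22.08 mol
V = nRT/P = 22.08 × 8.314 × 329 / 507 = 119.1 L

119 L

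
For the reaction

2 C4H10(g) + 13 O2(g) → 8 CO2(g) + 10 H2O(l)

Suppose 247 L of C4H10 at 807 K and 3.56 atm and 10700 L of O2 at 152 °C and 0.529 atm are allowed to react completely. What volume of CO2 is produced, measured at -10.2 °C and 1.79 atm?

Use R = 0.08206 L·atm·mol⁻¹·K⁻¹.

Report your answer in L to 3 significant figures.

n(C4H10) = PV/RT = (3.56 × 247) / (0.08206 × 807) = 13.28 mol
n(O2) = PV/RT = (0.529 × 10700) / (0.08206 × 425.15) = 162.2 mol
For 13.28 mol C4H10, stoichiometry requires (13/2) × 13.28 = 86.32 mol O2; 162.2 mol is available, so C4H10 is limiting.
n(CO2) = (8/2) × 13.28 = 53.12 mol
V(CO2) = nRT/P = 53.12 × 0.08206 × 262.95 / 1.79 = 640.3 L

640 L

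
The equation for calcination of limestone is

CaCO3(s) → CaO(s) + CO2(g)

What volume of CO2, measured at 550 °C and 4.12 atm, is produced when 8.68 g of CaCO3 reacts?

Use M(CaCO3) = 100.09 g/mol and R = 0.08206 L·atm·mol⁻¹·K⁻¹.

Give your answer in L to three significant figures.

n(CaCO3) = 8.680 / 100.09 = 0.08672 mol
n(CO2) = (1/1) × 0.08672 = 0.08672 mol
V = nRT/P = 0.08672 × 0.08206 × 823.15 / 4.12 = 1.422 L

1.42 L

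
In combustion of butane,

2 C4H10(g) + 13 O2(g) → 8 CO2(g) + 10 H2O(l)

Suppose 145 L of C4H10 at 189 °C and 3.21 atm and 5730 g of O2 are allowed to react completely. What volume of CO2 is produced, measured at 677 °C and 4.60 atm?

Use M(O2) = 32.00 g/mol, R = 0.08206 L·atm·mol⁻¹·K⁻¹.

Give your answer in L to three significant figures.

n(C4H10) = PV/RT = (3.21 × 145) / (0.08206 × 462.15) = 12.27 mol
n(O2) = 5730 / 32.00 = 179.1 mol
For 12.27 mol C4H10, stoichiometry requires (13/2) × 12.27 = 79.75 mol O2; 179.1 mol is available, so C4H10 is limiting.
n(CO2) = (8/2) × 12.27 = 49.08 mol
V(CO2) = nRT/P = 49.08 × 0.08206 × 950.15 / 4.60 = 831.9 L

832 L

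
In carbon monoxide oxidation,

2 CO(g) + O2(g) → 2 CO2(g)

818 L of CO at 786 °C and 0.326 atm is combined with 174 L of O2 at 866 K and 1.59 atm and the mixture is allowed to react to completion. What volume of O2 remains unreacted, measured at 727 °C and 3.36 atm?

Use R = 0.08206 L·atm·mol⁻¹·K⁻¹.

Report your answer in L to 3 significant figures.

n(CO) = PV/RT = (0.326 × 818) / (0.08206 × 1059.15) = 3.068 mol
n(O2) = PV/RT = (1.59 × 174) / (0.08206 × 866) = 3.893 mol
For 3.068 mol CO, stoichiometry requires (1/2) × 3.068 = 1.534 mol O2; 3.893 mol is available, so CO is limiting.
n(O2) consumed = (1/2) × 3.068 = 1.534 mol; remaining = 3.893 − 1.534 = 2.359 mol
V(O2) = nRT/P = 2.359 × 0.08206 × 1000.15 / 3.36 = 57.62 L

57.6 L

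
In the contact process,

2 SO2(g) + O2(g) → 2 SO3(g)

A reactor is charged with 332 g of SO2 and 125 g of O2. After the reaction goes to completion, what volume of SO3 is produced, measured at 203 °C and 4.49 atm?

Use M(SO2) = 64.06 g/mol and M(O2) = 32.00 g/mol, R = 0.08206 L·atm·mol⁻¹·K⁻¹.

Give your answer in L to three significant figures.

n(SO2) = 332 / 64.06 = 5.183 mol
n(O2) = 125 / 32.00 = 3.906 mol
For 5.183 mol SO2, stoichiometry requires (1/2) × 5.183 = 2.591 mol O2; 3.906 mol is available, so SO2 is limiting.
n(SO3) = (2/2) × 5.183 = 5.183 mol
V(SO3) = nRT/P = 5.183 × 0.08206 × 476.15 / 4.49 = 45.10 L

45.1 L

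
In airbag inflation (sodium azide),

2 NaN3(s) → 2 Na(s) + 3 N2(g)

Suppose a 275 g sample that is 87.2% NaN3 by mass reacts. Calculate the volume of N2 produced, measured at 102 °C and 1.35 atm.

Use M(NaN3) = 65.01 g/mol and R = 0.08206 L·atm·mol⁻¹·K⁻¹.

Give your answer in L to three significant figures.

126 L

mass of NaN3 = 275 × 87.2/100 = 239.8 g
n(NaN3) = 239.8 / 65.01 = 3.689 mol
n(N2) = (3/2) × 3.689 = 5.534 mol
V = nRT/P = 5.534 × 0.08206 × 375.15 / 1.35 = 126.2 L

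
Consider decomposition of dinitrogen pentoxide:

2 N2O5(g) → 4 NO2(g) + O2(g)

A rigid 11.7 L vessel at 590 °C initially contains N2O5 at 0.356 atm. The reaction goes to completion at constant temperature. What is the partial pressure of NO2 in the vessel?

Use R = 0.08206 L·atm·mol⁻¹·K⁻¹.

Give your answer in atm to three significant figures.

n(N2O5)₀ = PV/RT = (0.356 × 11.7) / (0.08206 × 863.15) = 0.05881 mol
n(NO2) = (4/2) × 0.05881 = 0.1176 mol
P(NO2) = nRT/V = 0.1176 × 0.08206 × 863.15 / 11.7 = 0.7119 atm

0.712 atm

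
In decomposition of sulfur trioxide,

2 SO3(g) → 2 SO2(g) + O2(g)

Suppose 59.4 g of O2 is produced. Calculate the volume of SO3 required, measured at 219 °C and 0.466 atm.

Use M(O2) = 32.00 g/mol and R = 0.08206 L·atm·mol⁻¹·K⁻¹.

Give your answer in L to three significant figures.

322 L

n(O2) = 59.40 / 32.00 = 1.856 mol
n(SO3) = (2/1) × 1.856 = 3.712 mol
V = nRT/P = 3.712 × 0.08206 × 492.15 / 0.466 = 321.7 L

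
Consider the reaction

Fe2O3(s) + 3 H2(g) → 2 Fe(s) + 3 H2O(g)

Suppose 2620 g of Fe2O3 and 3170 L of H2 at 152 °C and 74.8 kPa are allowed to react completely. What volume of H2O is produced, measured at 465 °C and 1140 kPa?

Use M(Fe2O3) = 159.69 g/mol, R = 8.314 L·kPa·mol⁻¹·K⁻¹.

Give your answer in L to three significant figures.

265 L

n(Fe2O3) = 2620 / 159.69 = 16.41 mol
n(H2) = PV/RT = (74.8 × 3170) / (8.314 × 425.15) = 67.08 mol
For 16.41 mol Fe2O3, stoichiometry requires (3/1) × 16.41 = 49.23 mol H2; 67.08 mol is available, so Fe2O3 is limiting.
n(H2O) = (3/1) × 16.41 = 49.23 mol
V(H2O) = nRT/P = 49.23 × 8.314 × 738.15 / 1140 = 265.0 L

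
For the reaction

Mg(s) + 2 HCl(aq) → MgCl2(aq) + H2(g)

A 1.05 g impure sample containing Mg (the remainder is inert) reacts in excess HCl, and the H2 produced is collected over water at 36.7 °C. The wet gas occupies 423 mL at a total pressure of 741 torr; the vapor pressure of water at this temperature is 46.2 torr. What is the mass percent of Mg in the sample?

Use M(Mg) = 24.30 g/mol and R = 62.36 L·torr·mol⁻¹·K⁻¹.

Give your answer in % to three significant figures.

35.2 %

P(H2) = 741 − 46.2 = 694.8 torr
n(H2) = PV/RT = (694.8 × 0.4230) / (62.36 × 309.85) = 0.01521 mol
n(Mg) = (1/1) × 0.01521 = 0.01521 mol
m(Mg) = 0.01521 × 24.30 = 0.3696 g
%Mg = 0.3696 / 1.05 × 100 = 35.20%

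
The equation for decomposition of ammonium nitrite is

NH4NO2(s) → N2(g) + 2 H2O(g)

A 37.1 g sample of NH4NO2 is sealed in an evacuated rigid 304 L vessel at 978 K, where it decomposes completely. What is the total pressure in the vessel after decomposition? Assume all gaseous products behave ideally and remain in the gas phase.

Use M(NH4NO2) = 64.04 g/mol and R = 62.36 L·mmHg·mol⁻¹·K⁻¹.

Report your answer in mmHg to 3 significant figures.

349 mmHg

n(NH4NO2) = 37.1 / 64.04 = 0.5793 mol
n(gas produced) = (3/1) × 0.5793 = 1.738 mol
P = nRT/V = 1.738 × 62.36 × 978 / 304 = 348.7 mmHg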